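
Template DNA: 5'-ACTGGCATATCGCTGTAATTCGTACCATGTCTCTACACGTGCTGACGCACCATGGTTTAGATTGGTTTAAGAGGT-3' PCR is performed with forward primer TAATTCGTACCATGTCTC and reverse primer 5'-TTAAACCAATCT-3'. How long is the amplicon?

The forward primer matches the template at positions 16–33.
The reverse primer's reverse complement is AGATTGGTTTAA, which matches the template at positions 59–70.
Product length = (reverse-primer end) − (forward-primer start) + 1 = 70 − 16 + 1 = 55 bp.

55 bp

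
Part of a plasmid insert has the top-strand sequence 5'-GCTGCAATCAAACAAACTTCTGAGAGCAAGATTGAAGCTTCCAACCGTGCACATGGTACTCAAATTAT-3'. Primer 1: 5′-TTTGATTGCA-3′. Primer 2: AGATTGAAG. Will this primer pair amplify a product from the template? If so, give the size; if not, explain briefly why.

No product — the primers' 3' ends point away from each other.

Primer 1 (TTTGATTGCA) has reverse complement TGCAATCAAA, which matches the top strand at positions 3–12; primer 1 anneals to the top strand there with its 3' end pointing upstream toward position 3.
Primer 2 (AGATTGAAG) matches the top strand directly at positions 29–37; it anneals to the bottom strand with its 3' end pointing downstream toward position 37.
The 3' ends diverge (primer 1 extends toward position 1, primer 2 toward position 68), so the primers never converge on a shared product.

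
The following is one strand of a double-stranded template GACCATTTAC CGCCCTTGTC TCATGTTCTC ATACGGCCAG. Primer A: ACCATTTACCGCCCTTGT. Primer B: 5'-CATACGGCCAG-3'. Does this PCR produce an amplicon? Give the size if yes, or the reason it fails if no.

No product — both primers anneal to the same strand and extend in the same direction.

Primer A (ACCATTTACCGCCCTTGT) matches the top strand at positions 2–19 (3' end points downstream).
Primer B (CATACGGCCAG) also matches the top strand directly, at positions 30–40 — its reverse complement CTGGCCGTATG is not present.
Both primers anneal to the bottom strand with 3' ends pointing the same way, so neither can prime synthesis back toward the other.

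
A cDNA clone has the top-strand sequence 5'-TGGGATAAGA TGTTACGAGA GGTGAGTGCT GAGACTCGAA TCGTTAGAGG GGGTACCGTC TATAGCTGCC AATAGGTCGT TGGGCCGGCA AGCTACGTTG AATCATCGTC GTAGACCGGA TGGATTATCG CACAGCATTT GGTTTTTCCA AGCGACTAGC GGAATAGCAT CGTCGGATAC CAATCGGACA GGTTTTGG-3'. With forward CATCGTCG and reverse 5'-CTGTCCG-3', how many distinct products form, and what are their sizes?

The forward primer CATCGTCG matches the top strand at positions 104–111, 168–175.
The reverse primer's reverse complement is CGGACAG, matching at positions 185–191.
Each forward site pairs with the reverse site to give a product ending at position 191: sizes 88, 24 bp.

Two products: 88 bp, 24 bp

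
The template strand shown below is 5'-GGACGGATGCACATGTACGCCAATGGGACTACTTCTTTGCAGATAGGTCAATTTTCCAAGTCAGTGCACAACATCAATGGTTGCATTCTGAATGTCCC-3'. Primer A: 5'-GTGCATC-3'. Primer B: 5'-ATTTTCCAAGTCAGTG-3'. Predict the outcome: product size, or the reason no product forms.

Primer A (GTGCATC) has reverse complement GATGCAC, which matches the top strand at positions 6–12; primer A anneals to the top strand there with its 3' end pointing upstream toward position 6.
Primer B (ATTTTCCAAGTCAGTG) matches the top strand directly at positions 51–66; it anneals to the bottom strand with its 3' end pointing downstream toward position 66.
The 3' ends diverge (primer A extends toward position 1, primer B toward position 98), so the primers never converge on a shared product.

No product — the primers' 3' ends point away from each other.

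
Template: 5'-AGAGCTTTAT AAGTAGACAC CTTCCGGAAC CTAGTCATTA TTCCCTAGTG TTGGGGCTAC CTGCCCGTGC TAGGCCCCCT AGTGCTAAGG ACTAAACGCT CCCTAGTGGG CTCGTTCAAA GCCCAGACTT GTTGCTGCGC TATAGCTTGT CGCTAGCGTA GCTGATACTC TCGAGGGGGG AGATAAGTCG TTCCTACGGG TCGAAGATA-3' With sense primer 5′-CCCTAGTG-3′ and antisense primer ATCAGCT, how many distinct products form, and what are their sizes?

Three products: 124 bp, 90 bp, 66 bp

The forward primer CCCTAGTG matches the top strand at positions 43–50, 77–84, 101–108.
The reverse primer's reverse complement is AGCTGAT, matching at positions 160–166.
Each forward site pairs with the reverse site to give a product ending at position 166: sizes 124, 90, 66 bp.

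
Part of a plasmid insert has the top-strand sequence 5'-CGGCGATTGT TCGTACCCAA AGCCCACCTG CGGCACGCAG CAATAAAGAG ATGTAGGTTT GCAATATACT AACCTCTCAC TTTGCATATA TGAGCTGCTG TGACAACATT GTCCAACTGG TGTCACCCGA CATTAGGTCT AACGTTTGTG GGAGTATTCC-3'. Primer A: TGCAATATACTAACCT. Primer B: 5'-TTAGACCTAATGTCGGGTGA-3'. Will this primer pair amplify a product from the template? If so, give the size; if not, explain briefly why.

Yes — an 83 bp product.

Primer A (TGCAATATACTAACCT) matches the top strand at positions 60–75; it acts as a forward primer.
Primer B's reverse complement is TCACCCGACATTAGGTCTAA, matching the top strand at positions 123–142; it acts as a reverse primer.
The 3' ends face each other across positions 60–142, giving an 83 bp product.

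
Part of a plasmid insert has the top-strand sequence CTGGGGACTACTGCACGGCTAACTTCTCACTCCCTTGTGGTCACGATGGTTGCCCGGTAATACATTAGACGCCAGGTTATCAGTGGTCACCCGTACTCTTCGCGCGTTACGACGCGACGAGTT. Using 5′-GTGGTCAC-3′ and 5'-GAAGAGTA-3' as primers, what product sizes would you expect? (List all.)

65 bp, 19 bp

The forward primer GTGGTCAC matches the top strand at positions 37–44, 83–90.
The reverse primer's reverse complement is TACTCTTC, matching at positions 94–101.
Each forward site pairs with the reverse site to give a product ending at position 101: sizes 65, 19 bp.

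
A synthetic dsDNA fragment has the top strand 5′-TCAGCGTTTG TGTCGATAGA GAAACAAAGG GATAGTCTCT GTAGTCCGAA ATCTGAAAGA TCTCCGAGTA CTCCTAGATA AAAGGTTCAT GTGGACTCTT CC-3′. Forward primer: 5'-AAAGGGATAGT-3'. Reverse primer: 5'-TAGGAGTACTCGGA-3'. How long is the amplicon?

51 bp

Scanning the template, AAAGGGATAGT occurs at positions 26–36; this primer anneals to the bottom strand there with its 3' end pointing downstream.
Taking the reverse complement of TAGGAGTACTCGGA gives TCCGAGTACTCCTA, found at positions 63–76 on the template; the primer anneals here to the top strand with its 3' end pointing upstream.
The product runs from position 26 to position 76, so its length is 76 − 26 + 1 = 51 bp.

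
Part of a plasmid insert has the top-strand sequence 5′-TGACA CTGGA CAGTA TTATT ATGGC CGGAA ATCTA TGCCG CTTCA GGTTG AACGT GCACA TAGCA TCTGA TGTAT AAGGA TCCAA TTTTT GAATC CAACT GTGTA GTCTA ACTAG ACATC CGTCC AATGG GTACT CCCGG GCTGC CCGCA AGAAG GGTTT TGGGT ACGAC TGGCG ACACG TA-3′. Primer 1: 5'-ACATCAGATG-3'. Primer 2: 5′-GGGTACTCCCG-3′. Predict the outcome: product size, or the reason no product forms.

No product — the primers' 3' ends point away from each other.

Primer 1 (ACATCAGATG) has reverse complement CATCTGATGT, which matches the top strand at positions 64–73; primer 1 anneals to the top strand there with its 3' end pointing upstream toward position 64.
Primer 2 (GGGTACTCCCG) matches the top strand directly at positions 129–139; it anneals to the bottom strand with its 3' end pointing downstream toward position 139.
The 3' ends diverge (primer 1 extends toward position 1, primer 2 toward position 182), so the primers never converge on a shared product.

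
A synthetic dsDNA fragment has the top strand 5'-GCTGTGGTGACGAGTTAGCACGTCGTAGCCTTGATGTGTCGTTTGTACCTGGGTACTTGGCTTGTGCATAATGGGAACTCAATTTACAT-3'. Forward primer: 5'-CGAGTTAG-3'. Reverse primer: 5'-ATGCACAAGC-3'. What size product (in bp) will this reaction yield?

59 bp

Scanning the template, CGAGTTAG occurs at positions 11–18; this primer anneals to the bottom strand there with its 3' end pointing downstream.
Reverse complement of the reverse primer: GCTTGTGCAT. This occurs on the top strand at positions 60–69.
Product length = (reverse-primer end) − (forward-primer start) + 1 = 69 − 11 + 1 = 59 bp.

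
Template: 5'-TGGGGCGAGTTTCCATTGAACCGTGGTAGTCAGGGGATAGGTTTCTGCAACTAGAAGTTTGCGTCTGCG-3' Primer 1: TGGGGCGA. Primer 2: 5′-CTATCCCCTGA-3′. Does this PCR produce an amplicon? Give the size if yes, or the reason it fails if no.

Primer 1 (TGGGGCGA) matches the top strand at positions 1–8; it acts as a forward primer.
Primer 2's reverse complement is TCAGGGGATAG, matching the top strand at positions 30–40; it acts as a reverse primer.
The 3' ends face each other across positions 1–40, giving a 40 bp product.

Yes — a 40 bp product.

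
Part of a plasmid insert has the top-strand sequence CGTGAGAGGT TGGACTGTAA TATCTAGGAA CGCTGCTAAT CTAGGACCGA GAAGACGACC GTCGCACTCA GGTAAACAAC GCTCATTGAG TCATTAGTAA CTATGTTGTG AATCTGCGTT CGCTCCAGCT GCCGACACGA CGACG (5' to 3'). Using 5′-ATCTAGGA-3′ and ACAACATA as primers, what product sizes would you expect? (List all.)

88 bp, 71 bp

The forward primer ATCTAGGA matches the top strand at positions 22–29, 39–46.
The reverse primer's reverse complement is TATGTTGT, matching at positions 102–109.
Each forward site pairs with the reverse site to give a product ending at position 109: sizes 88, 71 bp.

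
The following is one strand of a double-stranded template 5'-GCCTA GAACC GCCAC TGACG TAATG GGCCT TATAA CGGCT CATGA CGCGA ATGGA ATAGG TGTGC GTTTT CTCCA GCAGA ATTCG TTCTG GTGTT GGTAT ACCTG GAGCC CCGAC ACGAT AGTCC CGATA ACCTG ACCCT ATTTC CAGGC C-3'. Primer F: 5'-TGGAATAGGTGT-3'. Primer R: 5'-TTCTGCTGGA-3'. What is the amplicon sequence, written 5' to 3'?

5'-TGGAATAGGTGTGCGTTTTCTCCAGCAGAA-3'

Scanning the template, TGGAATAGGTGT occurs at positions 52–63; this primer anneals to the bottom strand there with its 3' end pointing downstream.
Taking the reverse complement of TTCTGCTGGA gives TCCAGCAGAA, found at positions 72–81 on the template; the primer anneals here to the top strand with its 3' end pointing upstream.
The product is the template from position 52 through 81 (30 bp).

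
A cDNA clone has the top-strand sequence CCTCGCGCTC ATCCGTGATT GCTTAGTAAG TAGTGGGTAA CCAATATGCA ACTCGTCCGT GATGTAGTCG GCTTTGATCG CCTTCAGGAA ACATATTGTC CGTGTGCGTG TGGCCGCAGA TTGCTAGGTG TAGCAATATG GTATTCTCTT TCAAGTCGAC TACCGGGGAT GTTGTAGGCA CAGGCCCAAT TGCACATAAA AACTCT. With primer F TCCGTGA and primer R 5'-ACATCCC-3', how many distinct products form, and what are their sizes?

Two products: 161 bp, 117 bp

The forward primer TCCGTGA matches the top strand at positions 12–18, 56–62.
The reverse primer's reverse complement is GGGATGT, matching at positions 166–172.
Each forward site pairs with the reverse site to give a product ending at position 172: sizes 161, 117 bp.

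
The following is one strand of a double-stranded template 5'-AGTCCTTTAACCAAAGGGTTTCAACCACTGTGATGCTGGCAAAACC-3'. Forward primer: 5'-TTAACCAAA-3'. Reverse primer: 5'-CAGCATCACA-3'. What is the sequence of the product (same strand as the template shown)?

5'-TTAACCAAAGGGTTTCAACCACTGTGATGCTG-3'

The forward primer matches the template at positions 7–15.
Taking the reverse complement of CAGCATCACA gives TGTGATGCTG, found at positions 29–38 on the template; the primer anneals here to the top strand with its 3' end pointing upstream.
The product is the template from position 7 through 38 (32 bp).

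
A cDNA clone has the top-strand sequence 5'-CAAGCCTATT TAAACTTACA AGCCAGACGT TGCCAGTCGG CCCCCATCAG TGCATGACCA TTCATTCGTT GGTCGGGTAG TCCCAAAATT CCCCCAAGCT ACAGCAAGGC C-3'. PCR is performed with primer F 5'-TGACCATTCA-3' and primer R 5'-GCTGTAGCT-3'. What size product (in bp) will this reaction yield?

51 bp

Scanning the template, TGACCATTCA occurs at positions 55–64; this primer anneals to the bottom strand there with its 3' end pointing downstream.
The reverse primer's reverse complement is AGCTACAGC, which matches the template at positions 97–105.
The product runs from position 55 to position 105, so its length is 105 − 55 + 1 = 51 bp.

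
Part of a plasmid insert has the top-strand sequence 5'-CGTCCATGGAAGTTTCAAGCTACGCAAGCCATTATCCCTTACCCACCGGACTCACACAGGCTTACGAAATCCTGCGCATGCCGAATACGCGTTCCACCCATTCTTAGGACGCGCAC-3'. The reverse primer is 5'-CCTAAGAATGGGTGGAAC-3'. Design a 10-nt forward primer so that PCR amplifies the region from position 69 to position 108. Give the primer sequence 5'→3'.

The reverse primer's reverse complement GTTCCACCCATTCTTAGG matches the template at positions 91–108; the product starts at position 69.
The forward primer is identical to the top strand over positions 69–78: ATCCTGCGCA.

5'-ATCCTGCGCA-3'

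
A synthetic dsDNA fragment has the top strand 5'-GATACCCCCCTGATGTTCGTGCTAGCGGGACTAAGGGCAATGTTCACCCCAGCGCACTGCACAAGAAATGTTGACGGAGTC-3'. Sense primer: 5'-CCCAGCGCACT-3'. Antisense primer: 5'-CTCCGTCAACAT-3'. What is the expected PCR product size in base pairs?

Forward primer CCCAGCGCACT is found on the top strand at positions 48–58.
Taking the reverse complement of CTCCGTCAACAT gives ATGTTGACGGAG, found at positions 68–79 on the template; the primer anneals here to the top strand with its 3' end pointing upstream.
Product length = (reverse-primer end) − (forward-primer start) + 1 = 79 − 48 + 1 = 32 bp.

32 bp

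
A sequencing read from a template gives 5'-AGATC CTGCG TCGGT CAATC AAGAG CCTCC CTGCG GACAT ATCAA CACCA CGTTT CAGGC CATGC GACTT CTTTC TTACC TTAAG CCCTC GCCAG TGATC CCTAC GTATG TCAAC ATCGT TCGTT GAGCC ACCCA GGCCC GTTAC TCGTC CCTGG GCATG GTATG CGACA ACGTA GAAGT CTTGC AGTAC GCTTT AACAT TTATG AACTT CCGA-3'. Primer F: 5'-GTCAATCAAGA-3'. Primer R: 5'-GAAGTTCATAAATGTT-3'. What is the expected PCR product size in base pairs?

198 bp

Forward primer GTCAATCAAGA is found on the top strand at positions 14–24.
Taking the reverse complement of GAAGTTCATAAATGTT gives AACATTTATGAACTTC, found at positions 196–211 on the template; the primer anneals here to the top strand with its 3' end pointing upstream.
The product runs from position 14 to position 211, so its length is 211 − 14 + 1 = 198 bp.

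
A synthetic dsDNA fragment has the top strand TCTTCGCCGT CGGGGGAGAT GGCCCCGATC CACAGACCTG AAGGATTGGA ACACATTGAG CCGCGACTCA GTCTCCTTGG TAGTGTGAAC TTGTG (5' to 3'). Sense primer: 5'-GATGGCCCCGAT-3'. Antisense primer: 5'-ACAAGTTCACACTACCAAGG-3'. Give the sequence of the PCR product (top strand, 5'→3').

5'-GATGGCCCCGATCCACAGACCTGAAGGATTGGAACACATTGAGCCGCGACTCAGTCTCCTTGGTAGTGTGAACTTGT-3'

Forward primer GATGGCCCCGAT is found on the top strand at positions 18–29.
Reverse complement of the reverse primer: CCTTGGTAGTGTGAACTTGT. This occurs on the top strand at positions 75–94.
The product is the template from position 18 through 94 (77 bp).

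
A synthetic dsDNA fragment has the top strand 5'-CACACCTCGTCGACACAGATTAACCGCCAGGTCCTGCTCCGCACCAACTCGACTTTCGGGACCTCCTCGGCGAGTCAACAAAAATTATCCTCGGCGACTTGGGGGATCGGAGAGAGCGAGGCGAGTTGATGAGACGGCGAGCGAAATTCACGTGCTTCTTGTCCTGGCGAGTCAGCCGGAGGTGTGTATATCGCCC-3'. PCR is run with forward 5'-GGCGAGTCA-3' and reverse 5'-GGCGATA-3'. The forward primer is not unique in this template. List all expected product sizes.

The forward primer GGCGAGTCA matches the top strand at positions 69–77, 166–174.
The reverse primer's reverse complement is TATCGCC, matching at positions 189–195.
Each forward site pairs with the reverse site to give a product ending at position 195: sizes 127, 30 bp.

127 bp, 30 bp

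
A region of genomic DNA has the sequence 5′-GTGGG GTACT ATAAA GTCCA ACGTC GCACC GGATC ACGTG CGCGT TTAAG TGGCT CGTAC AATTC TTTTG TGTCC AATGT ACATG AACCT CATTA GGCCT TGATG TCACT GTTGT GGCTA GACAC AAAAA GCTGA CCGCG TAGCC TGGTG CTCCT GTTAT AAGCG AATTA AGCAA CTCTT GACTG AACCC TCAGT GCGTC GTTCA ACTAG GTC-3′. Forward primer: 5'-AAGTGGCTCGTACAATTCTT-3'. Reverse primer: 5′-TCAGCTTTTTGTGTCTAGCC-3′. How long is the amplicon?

88 bp

Scanning the template, AAGTGGCTCGTACAATTCTT occurs at positions 48–67; this primer anneals to the bottom strand there with its 3' end pointing downstream.
Taking the reverse complement of TCAGCTTTTTGTGTCTAGCC gives GGCTAGACACAAAAAGCTGA, found at positions 116–135 on the template; the primer anneals here to the top strand with its 3' end pointing upstream.
Product length = (reverse-primer end) − (forward-primer start) + 1 = 135 − 48 + 1 = 88 bp.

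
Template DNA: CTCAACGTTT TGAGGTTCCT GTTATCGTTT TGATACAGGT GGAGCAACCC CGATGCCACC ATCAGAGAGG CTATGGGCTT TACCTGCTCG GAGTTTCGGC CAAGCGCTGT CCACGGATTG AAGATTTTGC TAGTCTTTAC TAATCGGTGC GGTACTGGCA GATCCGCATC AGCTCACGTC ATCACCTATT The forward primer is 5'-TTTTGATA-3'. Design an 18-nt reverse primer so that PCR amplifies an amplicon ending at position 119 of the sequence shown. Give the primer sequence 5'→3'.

5'-AATCCGTGGACAGCGCTT-3'

The forward primer binds at positions 28–35; the product's 3' end on the top strand is position 119.
The reverse primer anneals to the top strand over positions 102–119, i.e. to AAGCGCTGTCCACGGATT.
Its sequence written 5'→3' is the reverse complement: AATCCGTGGACAGCGCTT.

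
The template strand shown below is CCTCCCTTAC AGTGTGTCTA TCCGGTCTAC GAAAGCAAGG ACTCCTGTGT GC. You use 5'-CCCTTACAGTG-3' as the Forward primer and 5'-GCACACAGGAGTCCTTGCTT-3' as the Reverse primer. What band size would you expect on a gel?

49 bp

Forward primer CCCTTACAGTG is found on the top strand at positions 4–14.
The reverse primer's reverse complement is AAGCAAGGACTCCTGTGTGC, which matches the template at positions 33–52.
Product length = (reverse-primer end) − (forward-primer start) + 1 = 52 − 4 + 1 = 49 bp.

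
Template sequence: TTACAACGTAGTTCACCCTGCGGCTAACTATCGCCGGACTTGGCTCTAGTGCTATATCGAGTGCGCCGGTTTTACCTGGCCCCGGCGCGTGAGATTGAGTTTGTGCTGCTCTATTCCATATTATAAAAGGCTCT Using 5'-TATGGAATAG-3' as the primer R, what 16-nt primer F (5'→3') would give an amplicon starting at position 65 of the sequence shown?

5'-GCCGGTTTTACCTGGC-3'

The reverse primer's reverse complement CTATTCCATA matches the template at positions 111–120; the product starts at position 65.
The forward primer is identical to the top strand over positions 65–80: GCCGGTTTTACCTGGC.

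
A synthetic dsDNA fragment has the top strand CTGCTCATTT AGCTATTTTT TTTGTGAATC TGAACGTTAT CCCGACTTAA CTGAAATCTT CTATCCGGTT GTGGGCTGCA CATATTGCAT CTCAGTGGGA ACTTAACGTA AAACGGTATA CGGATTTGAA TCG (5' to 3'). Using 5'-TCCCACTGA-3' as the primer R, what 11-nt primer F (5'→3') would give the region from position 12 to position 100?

The reverse primer's reverse complement TCAGTGGGA matches the template at positions 92–100; the product starts at position 12.
The forward primer is identical to the top strand over positions 12–22: GCTATTTTTTT.

5'-GCTATTTTTTT-3'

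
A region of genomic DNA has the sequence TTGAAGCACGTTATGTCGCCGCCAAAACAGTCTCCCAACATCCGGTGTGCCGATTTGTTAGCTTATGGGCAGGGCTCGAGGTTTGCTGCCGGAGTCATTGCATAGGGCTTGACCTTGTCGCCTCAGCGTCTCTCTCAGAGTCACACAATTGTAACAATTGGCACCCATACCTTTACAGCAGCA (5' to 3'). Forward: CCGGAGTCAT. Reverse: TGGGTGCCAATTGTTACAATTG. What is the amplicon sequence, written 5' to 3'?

The forward primer matches the template at positions 89–98.
Taking the reverse complement of TGGGTGCCAATTGTTACAATTG gives CAATTGTAACAATTGGCACCCA, found at positions 146–167 on the template; the primer anneals here to the top strand with its 3' end pointing upstream.
The product is the template from position 89 through 167 (79 bp).

5'-CCGGAGTCATTGCATAGGGCTTGACCTTGTCGCCTCAGCGTCTCTCTCAGAGTCACACAATTGTAACAATTGGCACCCA-3'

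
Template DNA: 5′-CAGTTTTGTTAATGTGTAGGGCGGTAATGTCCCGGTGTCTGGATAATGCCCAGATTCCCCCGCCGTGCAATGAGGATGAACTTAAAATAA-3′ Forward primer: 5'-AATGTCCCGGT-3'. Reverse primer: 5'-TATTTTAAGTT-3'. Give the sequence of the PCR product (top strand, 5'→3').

The forward primer matches the template at positions 26–36.
Taking the reverse complement of TATTTTAAGTT gives AACTTAAAATA, found at positions 79–89 on the template; the primer anneals here to the top strand with its 3' end pointing upstream.
The product is the template from position 26 through 89 (64 bp).

5'-AATGTCCCGGTGTCTGGATAATGCCCAGATTCCCCCGCCGTGCAATGAGGATGAACTTAAAATA-3'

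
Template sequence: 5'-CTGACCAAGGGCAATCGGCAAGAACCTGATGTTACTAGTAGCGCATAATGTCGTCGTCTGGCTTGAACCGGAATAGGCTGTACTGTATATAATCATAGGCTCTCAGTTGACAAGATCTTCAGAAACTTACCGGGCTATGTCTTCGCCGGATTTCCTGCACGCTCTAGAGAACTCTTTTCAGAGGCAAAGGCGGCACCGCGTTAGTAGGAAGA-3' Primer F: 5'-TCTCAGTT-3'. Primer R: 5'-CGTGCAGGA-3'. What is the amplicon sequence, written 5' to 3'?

Forward primer TCTCAGTT is found on the top strand at positions 101–108.
Taking the reverse complement of CGTGCAGGA gives TCCTGCACG, found at positions 153–161 on the template; the primer anneals here to the top strand with its 3' end pointing upstream.
The product is the template from position 101 through 161 (61 bp).

5'-TCTCAGTTGACAAGATCTTCAGAAACTTACCGGGCTATGTCTTCGCCGGATTTCCTGCACG-3'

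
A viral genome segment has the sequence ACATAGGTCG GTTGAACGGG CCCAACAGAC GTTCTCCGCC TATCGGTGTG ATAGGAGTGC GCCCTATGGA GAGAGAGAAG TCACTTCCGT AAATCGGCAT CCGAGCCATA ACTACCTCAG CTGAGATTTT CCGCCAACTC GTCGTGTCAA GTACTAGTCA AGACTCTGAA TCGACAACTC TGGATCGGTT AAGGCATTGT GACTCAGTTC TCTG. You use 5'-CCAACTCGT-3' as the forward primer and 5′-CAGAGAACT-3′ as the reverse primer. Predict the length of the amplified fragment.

81 bp

The forward primer matches the template at positions 134–142.
The reverse primer's reverse complement is AGTTCTCTG, which matches the template at positions 206–214.
The product runs from position 134 to position 214, so its length is 214 − 134 + 1 = 81 bp.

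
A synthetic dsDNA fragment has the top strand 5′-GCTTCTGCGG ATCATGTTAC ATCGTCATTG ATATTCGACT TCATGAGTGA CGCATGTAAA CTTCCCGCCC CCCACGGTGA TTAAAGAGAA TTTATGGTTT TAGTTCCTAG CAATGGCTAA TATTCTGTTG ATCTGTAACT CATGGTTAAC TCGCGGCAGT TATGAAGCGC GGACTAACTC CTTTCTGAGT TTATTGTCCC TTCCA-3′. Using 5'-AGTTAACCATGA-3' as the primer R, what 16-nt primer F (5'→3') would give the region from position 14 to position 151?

The reverse primer's reverse complement TCATGGTTAACT matches the template at positions 140–151; the product starts at position 14.
The forward primer is identical to the top strand over positions 14–29: ATGTTACATCGTCATT.

5'-ATGTTACATCGTCATT-3'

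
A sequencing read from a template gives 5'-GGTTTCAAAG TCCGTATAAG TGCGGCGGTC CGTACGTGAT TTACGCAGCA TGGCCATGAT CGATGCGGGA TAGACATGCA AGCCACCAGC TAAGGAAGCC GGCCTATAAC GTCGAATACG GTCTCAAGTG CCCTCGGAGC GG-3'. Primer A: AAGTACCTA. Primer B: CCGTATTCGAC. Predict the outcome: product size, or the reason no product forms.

No product — primer A has no binding site in the template.

Primer A (AAGTACCTA) does not match the top strand, and its reverse complement TAGGTACTT does not match either.
With no annealing site for primer A, no amplification occurs.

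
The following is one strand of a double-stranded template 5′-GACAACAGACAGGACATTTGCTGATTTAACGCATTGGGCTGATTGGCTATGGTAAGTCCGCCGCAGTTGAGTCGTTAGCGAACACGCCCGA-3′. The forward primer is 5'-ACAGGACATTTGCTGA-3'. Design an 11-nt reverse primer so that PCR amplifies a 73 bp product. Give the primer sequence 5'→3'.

5'-TCGCTAACGAC-3'

The forward primer binds at positions 9–24, so a 73 bp product ends at position 9 + 73 − 1 = 81.
The reverse primer anneals to the top strand over positions 71–81, i.e. to GTCGTTAGCGA.
Its sequence written 5'→3' is the reverse complement: TCGCTAACGAC.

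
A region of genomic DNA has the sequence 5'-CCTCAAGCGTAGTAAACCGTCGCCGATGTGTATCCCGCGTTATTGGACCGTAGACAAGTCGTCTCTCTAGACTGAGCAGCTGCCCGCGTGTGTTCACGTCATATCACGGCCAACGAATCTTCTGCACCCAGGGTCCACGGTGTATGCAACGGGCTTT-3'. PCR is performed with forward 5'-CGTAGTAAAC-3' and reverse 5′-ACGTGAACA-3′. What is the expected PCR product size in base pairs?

92 bp

Scanning the template, CGTAGTAAAC occurs at positions 8–17; this primer anneals to the bottom strand there with its 3' end pointing downstream.
Reverse complement of the reverse primer: TGTTCACGT. This occurs on the top strand at positions 91–99.
Product length = (reverse-primer end) − (forward-primer start) + 1 = 99 − 8 + 1 = 92 bp.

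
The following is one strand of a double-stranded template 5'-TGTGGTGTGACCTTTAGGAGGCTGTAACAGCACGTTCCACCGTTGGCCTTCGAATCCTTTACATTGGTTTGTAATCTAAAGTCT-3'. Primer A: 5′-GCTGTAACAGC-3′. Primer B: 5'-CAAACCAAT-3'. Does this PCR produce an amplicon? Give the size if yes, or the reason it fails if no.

Yes — a 51 bp product.

Primer A (GCTGTAACAGC) matches the top strand at positions 21–31; it acts as a forward primer.
Primer B's reverse complement is ATTGGTTTG, matching the top strand at positions 63–71; it acts as a reverse primer.
The 3' ends face each other across positions 21–71, giving a 51 bp product.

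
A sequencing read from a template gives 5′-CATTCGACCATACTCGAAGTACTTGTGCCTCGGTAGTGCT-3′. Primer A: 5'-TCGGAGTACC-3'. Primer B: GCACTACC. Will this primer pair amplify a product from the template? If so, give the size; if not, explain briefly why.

Primer A (TCGGAGTACC) does not match the top strand, and its reverse complement GGTACTCCGA does not match either.
With no annealing site for primer A, no amplification occurs.

No product — primer A has no binding site in the template.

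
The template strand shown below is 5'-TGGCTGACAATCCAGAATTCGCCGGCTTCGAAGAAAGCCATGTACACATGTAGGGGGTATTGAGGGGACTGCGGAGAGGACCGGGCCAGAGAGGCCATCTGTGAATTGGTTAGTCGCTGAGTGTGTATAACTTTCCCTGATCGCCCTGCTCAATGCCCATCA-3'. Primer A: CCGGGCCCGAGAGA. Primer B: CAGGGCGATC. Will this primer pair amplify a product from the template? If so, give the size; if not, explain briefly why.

No product — primer A has no binding site in the template.

Primer A (CCGGGCCCGAGAGA) does not match the top strand, and its reverse complement TCTCTCGGGCCCGG does not match either.
With no annealing site for primer A, no amplification occurs.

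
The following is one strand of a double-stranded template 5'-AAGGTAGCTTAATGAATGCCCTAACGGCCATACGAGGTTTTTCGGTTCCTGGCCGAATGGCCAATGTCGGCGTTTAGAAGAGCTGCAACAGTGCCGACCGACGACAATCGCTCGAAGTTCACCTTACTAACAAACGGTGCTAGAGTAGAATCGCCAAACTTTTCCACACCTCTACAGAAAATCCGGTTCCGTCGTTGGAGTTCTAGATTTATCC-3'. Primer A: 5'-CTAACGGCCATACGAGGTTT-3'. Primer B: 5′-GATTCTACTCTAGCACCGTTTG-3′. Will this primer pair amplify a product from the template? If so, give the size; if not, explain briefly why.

Yes — a 132 bp product.

Primer A (CTAACGGCCATACGAGGTTT) matches the top strand at positions 21–40; it acts as a forward primer.
Primer B's reverse complement is CAAACGGTGCTAGAGTAGAATC, matching the top strand at positions 131–152; it acts as a reverse primer.
The 3' ends face each other across positions 21–152, giving a 132 bp product.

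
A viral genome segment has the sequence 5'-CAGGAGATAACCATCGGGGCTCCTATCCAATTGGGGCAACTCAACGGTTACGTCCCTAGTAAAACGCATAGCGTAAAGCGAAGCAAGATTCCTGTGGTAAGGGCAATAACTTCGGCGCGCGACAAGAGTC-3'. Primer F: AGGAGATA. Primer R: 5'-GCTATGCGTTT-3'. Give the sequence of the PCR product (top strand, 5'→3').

The forward primer matches the template at positions 2–9.
Taking the reverse complement of GCTATGCGTTT gives AAACGCATAGC, found at positions 62–72 on the template; the primer anneals here to the top strand with its 3' end pointing upstream.
The product is the template from position 2 through 72 (71 bp).

5'-AGGAGATAACCATCGGGGCTCCTATCCAATTGGGGCAACTCAACGGTTACGTCCCTAGTAAAACGCATAGC-3'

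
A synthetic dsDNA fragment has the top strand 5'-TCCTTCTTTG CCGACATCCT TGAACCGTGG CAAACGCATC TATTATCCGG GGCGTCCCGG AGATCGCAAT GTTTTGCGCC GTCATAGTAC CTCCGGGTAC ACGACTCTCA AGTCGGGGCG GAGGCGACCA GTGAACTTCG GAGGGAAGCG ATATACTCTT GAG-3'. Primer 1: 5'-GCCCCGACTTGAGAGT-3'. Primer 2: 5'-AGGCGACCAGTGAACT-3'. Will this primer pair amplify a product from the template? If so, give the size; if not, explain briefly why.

No product — the primers' 3' ends point away from each other.

Primer 1 (GCCCCGACTTGAGAGT) has reverse complement ACTCTCAAGTCGGGGC, which matches the top strand at positions 104–119; primer 1 anneals to the top strand there with its 3' end pointing upstream toward position 104.
Primer 2 (AGGCGACCAGTGAACT) matches the top strand directly at positions 122–137; it anneals to the bottom strand with its 3' end pointing downstream toward position 137.
The 3' ends diverge (primer 1 extends toward position 1, primer 2 toward position 163), so the primers never converge on a shared product.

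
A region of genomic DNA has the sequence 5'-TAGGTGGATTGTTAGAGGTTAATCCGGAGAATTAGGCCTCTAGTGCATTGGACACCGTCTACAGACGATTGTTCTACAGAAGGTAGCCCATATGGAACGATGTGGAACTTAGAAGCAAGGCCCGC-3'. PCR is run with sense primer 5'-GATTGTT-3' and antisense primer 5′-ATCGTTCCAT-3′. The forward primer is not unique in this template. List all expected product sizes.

95 bp, 35 bp

The forward primer GATTGTT matches the top strand at positions 7–13, 67–73.
The reverse primer's reverse complement is ATGGAACGAT, matching at positions 92–101.
Each forward site pairs with the reverse site to give a product ending at position 101: sizes 95, 35 bp.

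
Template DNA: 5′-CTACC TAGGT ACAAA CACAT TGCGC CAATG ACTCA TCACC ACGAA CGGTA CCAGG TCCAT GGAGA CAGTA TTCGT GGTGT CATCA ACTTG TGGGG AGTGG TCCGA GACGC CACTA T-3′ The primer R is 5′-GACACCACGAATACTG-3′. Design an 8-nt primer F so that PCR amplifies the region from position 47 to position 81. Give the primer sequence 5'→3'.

The reverse primer's reverse complement CAGTATTCGTGGTGTC matches the template at positions 66–81; the product starts at position 47.
The forward primer is identical to the top strand over positions 47–54: GGTACCAG.

5'-GGTACCAG-3'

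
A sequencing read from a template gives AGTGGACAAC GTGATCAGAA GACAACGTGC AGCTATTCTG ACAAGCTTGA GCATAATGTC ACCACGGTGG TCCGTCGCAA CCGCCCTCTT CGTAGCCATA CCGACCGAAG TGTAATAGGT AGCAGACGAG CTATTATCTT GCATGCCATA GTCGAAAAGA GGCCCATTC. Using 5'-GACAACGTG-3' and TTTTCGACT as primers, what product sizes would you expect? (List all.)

154 bp, 138 bp

The forward primer GACAACGTG matches the top strand at positions 5–13, 21–29.
The reverse primer's reverse complement is AGTCGAAAA, matching at positions 150–158.
Each forward site pairs with the reverse site to give a product ending at position 158: sizes 154, 138 bp.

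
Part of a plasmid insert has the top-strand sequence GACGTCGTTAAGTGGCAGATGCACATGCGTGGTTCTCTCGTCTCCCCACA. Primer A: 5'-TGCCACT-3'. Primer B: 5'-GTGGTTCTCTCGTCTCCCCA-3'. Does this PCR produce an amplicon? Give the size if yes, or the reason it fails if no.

No product — the primers' 3' ends point away from each other.

Primer A (TGCCACT) has reverse complement AGTGGCA, which matches the top strand at positions 11–17; primer A anneals to the top strand there with its 3' end pointing upstream toward position 11.
Primer B (GTGGTTCTCTCGTCTCCCCA) matches the top strand directly at positions 29–48; it anneals to the bottom strand with its 3' end pointing downstream toward position 48.
The 3' ends diverge (primer A extends toward position 1, primer B toward position 50), so the primers never converge on a shared product.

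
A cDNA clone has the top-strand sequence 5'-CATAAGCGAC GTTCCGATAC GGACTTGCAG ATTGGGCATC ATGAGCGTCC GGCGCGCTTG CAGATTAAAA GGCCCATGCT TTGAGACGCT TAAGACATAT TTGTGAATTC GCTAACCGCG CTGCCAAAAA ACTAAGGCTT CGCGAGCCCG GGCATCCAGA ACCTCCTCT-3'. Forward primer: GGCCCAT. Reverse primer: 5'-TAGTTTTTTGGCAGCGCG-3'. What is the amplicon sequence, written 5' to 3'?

5'-GGCCCATGCTTTGAGACGCTTAAGACATATTTGTGAATTCGCTAACCGCGCTGCCAAAAAACTA-3'

Scanning the template, GGCCCAT occurs at positions 71–77; this primer anneals to the bottom strand there with its 3' end pointing downstream.
Reverse complement of the reverse primer: CGCGCTGCCAAAAAACTA. This occurs on the top strand at positions 117–134.
The product is the template from position 71 through 134 (64 bp).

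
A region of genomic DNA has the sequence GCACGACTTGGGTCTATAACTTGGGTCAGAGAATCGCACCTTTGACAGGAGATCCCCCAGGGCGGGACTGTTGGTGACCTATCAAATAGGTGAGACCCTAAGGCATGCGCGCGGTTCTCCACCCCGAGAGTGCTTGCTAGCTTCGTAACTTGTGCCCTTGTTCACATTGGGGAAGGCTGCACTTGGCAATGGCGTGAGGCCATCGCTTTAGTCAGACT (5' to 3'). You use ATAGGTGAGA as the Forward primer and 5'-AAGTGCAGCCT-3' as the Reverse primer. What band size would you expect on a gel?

99 bp

The forward primer matches the template at positions 86–95.
Reverse complement of the reverse primer: AGGCTGCACTT. This occurs on the top strand at positions 174–184.
Product length = (reverse-primer end) − (forward-primer start) + 1 = 184 − 86 + 1 = 99 bp.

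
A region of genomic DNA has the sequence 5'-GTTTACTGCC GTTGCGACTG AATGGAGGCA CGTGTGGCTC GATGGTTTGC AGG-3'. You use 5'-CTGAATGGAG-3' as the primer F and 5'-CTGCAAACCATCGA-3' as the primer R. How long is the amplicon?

35 bp

Scanning the template, CTGAATGGAG occurs at positions 18–27; this primer anneals to the bottom strand there with its 3' end pointing downstream.
Reverse complement of the reverse primer: TCGATGGTTTGCAG. This occurs on the top strand at positions 39–52.
The product runs from position 18 to position 52, so its length is 52 − 18 + 1 = 35 bp.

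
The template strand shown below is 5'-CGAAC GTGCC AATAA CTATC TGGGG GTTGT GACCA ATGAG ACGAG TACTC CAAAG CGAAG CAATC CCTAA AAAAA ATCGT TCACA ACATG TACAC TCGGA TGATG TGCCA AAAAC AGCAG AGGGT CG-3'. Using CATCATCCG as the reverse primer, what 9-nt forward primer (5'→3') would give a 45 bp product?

5'-CAATCCCTA-3'

The reverse primer's reverse complement CGGATGATG matches the template at positions 97–105, so the product ends at position 105.
A 45 bp product then starts at position 105 − 45 + 1 = 61.
The forward primer is identical to the top strand there: CAATCCCTA.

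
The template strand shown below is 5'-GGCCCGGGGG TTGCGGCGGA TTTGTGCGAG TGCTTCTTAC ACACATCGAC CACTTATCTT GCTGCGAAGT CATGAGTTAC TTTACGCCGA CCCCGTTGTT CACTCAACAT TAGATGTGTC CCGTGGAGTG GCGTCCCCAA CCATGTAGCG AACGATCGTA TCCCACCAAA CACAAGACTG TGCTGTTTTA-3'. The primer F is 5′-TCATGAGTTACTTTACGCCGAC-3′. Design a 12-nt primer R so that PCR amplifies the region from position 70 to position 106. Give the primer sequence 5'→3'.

5'-TGAGTGAACAAC-3'

The product's 3' end on the top strand is position 106.
The reverse primer anneals to the top strand over positions 95–106, i.e. to GTTGTTCACTCA.
Its sequence written 5'→3' is the reverse complement: TGAGTGAACAAC.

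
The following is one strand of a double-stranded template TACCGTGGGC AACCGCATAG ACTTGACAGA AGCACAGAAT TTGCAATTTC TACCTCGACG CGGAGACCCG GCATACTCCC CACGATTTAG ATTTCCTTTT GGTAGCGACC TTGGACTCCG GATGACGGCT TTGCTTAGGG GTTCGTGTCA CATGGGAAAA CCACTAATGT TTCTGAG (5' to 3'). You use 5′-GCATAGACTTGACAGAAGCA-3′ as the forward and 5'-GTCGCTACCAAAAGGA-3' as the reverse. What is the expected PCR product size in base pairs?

95 bp

Scanning the template, GCATAGACTTGACAGAAGCA occurs at positions 15–34; this primer anneals to the bottom strand there with its 3' end pointing downstream.
The reverse primer's reverse complement is TCCTTTTGGTAGCGAC, which matches the template at positions 94–109.
The product runs from position 15 to position 109, so its length is 109 − 15 + 1 = 95 bp.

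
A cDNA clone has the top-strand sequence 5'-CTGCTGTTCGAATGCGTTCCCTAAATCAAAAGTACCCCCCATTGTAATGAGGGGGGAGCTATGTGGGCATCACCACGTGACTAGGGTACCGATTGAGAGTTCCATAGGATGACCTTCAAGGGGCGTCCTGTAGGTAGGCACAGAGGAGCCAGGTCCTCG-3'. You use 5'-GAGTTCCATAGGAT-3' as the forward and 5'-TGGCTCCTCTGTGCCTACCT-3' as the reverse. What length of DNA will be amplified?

Scanning the template, GAGTTCCATAGGAT occurs at positions 97–110; this primer anneals to the bottom strand there with its 3' end pointing downstream.
Taking the reverse complement of TGGCTCCTCTGTGCCTACCT gives AGGTAGGCACAGAGGAGCCA, found at positions 132–151 on the template; the primer anneals here to the top strand with its 3' end pointing upstream.
The product runs from position 97 to position 151, so its length is 151 − 97 + 1 = 55 bp.

55 bp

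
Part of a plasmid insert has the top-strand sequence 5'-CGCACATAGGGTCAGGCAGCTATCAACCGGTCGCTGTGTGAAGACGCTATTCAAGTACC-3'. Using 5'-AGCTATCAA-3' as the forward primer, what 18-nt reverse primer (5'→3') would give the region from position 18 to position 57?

The product's 3' end on the top strand is position 57.
The reverse primer anneals to the top strand over positions 40–57, i.e. to GAAGACGCTATTCAAGTA.
Its sequence written 5'→3' is the reverse complement: TACTTGAATAGCGTCTTC.

5'-TACTTGAATAGCGTCTTC-3'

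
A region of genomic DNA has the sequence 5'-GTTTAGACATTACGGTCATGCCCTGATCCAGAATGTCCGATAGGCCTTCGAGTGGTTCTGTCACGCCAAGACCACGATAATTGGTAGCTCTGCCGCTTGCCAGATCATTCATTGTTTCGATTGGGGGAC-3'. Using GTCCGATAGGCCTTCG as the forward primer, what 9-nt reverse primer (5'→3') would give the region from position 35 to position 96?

The product's 3' end on the top strand is position 96.
The reverse primer anneals to the top strand over positions 88–96, i.e. to CTCTGCCGC.
Its sequence written 5'→3' is the reverse complement: GCGGCAGAG.

5'-GCGGCAGAG-3'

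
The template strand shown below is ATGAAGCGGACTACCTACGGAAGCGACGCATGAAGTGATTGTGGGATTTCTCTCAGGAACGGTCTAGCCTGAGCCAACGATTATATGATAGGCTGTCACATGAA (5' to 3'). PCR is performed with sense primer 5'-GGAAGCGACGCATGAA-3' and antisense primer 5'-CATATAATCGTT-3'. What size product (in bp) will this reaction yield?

Scanning the template, GGAAGCGACGCATGAA occurs at positions 19–34; this primer anneals to the bottom strand there with its 3' end pointing downstream.
Reverse complement of the reverse primer: AACGATTATATG. This occurs on the top strand at positions 76–87.
Amplicon spans positions 19–87: 69 bp.

69 bp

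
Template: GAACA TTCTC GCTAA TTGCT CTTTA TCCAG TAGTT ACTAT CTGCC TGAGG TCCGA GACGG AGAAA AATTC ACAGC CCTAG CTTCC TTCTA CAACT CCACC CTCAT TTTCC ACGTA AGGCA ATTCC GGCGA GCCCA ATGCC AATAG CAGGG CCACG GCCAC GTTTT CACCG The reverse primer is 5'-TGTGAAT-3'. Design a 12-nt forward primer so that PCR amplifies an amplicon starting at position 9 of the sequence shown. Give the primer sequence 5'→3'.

The reverse primer's reverse complement ATTCACA matches the template at positions 67–73; the product starts at position 9.
The forward primer is identical to the top strand over positions 9–20: TCGCTAATTGCT.

5'-TCGCTAATTGCT-3'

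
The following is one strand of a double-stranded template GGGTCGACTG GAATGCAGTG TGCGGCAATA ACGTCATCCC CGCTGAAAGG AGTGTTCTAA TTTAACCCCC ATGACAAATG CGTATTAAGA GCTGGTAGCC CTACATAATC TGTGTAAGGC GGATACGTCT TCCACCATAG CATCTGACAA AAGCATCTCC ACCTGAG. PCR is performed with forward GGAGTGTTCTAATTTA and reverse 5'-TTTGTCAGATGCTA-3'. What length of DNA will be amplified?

Scanning the template, GGAGTGTTCTAATTTA occurs at positions 49–64; this primer anneals to the bottom strand there with its 3' end pointing downstream.
Reverse complement of the reverse primer: TAGCATCTGACAAA. This occurs on the top strand at positions 138–151.
Amplicon spans positions 49–151: 103 bp.

103 bp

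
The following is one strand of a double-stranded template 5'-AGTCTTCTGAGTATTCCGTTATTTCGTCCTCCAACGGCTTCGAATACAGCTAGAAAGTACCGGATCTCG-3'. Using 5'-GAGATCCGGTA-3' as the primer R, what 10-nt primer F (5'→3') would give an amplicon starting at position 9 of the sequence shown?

5'-GAGTATTCCG-3'

The reverse primer's reverse complement TACCGGATCTC matches the template at positions 58–68; the product starts at position 9.
The forward primer is identical to the top strand over positions 9–18: GAGTATTCCG.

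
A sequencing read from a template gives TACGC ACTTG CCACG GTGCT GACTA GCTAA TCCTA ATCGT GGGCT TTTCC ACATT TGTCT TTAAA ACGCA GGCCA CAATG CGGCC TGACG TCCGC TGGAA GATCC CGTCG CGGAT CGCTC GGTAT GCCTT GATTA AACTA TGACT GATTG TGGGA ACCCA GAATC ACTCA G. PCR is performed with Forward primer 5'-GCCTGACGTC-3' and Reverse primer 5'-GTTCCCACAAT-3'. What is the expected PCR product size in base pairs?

Scanning the template, GCCTGACGTC occurs at positions 83–92; this primer anneals to the bottom strand there with its 3' end pointing downstream.
Reverse complement of the reverse primer: ATTGTGGGAAC. This occurs on the top strand at positions 147–157.
The product runs from position 83 to position 157, so its length is 157 − 83 + 1 = 75 bp.

75 bp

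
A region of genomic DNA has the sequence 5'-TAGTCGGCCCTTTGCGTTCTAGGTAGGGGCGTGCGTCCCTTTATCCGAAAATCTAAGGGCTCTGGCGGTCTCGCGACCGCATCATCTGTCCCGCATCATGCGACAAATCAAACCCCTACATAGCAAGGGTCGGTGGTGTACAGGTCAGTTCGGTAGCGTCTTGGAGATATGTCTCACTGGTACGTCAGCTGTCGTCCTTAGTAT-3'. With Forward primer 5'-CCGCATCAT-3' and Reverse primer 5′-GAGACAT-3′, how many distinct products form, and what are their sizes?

The forward primer CCGCATCAT matches the top strand at positions 77–85, 91–99.
The reverse primer's reverse complement is ATGTCTC, matching at positions 169–175.
Each forward site pairs with the reverse site to give a product ending at position 175: sizes 99, 85 bp.

Two products: 99 bp, 85 bp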